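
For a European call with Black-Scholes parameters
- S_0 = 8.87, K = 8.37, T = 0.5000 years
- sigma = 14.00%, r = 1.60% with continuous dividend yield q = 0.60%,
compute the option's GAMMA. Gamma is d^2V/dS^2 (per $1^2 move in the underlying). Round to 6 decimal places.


Answer: Gamma = 0.357973

Derivation:
d1 = 0.6861048190; d2 = 0.5871098697
phi(d1) = 0.3152754920; exp(-qT) = 0.9970044955; exp(-rT) = 0.9920319148
Gamma = exp(-qT) * phi(d1) / (S * sigma * sqrt(T)) = 0.9970044955 * 0.3152754920 / (8.8700 * 0.1400 * 0.7071067812) = 0.357973


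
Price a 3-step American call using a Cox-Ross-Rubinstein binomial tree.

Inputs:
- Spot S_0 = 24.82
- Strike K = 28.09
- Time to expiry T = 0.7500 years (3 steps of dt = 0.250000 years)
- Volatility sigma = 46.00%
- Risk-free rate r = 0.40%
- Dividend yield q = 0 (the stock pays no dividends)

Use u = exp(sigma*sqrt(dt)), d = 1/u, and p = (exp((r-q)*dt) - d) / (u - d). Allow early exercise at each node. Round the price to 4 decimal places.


Answer: Price = V(0,0) = 2.9132

Derivation:
dt = T/N = 0.250000
u = exp(sigma*sqrt(dt)) = 1.258600; d = 1/u = 0.794534
p = (exp((r-q)*dt) - d) / (u - d) = 0.444908
Discount per step: exp(-r*dt) = 0.999000
Stock lattice S(k, i) with i counting down-moves:
  k=0: S(0,0) = 24.8200
  k=1: S(1,0) = 31.2385; S(1,1) = 19.7203
  k=2: S(2,0) = 39.3167; S(2,1) = 24.8200; S(2,2) = 15.6685
  k=3: S(3,0) = 49.4840; S(3,1) = 31.2385; S(3,2) = 19.7203; S(3,3) = 12.4491
Terminal payoffs V(N, i) = max(S_T - K, 0):
  V(3,0) = 21.394020; V(3,1) = 3.148452; V(3,2) = 0.000000; V(3,3) = 0.000000
Backward induction: V(k, i) = exp(-r*dt) * [p * V(k+1, i) + (1-p) * V(k+1, i+1)]; then take max(V_cont, immediate exercise) for American.
  V(2,0) = exp(-r*dt) * [p*21.394020 + (1-p)*3.148452] = 11.254792; exercise = 11.226716; V(2,0) = max -> 11.254792
  V(2,1) = exp(-r*dt) * [p*3.148452 + (1-p)*0.000000] = 1.399372; exercise = 0.000000; V(2,1) = max -> 1.399372
  V(2,2) = exp(-r*dt) * [p*0.000000 + (1-p)*0.000000] = 0.000000; exercise = 0.000000; V(2,2) = max -> 0.000000
  V(1,0) = exp(-r*dt) * [p*11.254792 + (1-p)*1.399372] = 5.778347; exercise = 3.148452; V(1,0) = max -> 5.778347
  V(1,1) = exp(-r*dt) * [p*1.399372 + (1-p)*0.000000] = 0.621970; exercise = 0.000000; V(1,1) = max -> 0.621970
  V(0,0) = exp(-r*dt) * [p*5.778347 + (1-p)*0.621970] = 2.913169; exercise = 0.000000; V(0,0) = max -> 2.913169


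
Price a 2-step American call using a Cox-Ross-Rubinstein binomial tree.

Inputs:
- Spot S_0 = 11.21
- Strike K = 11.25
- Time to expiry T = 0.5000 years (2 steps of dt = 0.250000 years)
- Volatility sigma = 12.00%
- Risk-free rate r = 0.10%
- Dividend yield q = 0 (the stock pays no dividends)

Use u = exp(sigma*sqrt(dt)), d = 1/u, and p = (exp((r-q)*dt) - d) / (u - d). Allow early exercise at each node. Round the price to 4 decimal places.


Answer: Price = V(0,0) = 0.3294

Derivation:
dt = T/N = 0.250000
u = exp(sigma*sqrt(dt)) = 1.061837; d = 1/u = 0.941765
p = (exp((r-q)*dt) - d) / (u - d) = 0.487087
Discount per step: exp(-r*dt) = 0.999750
Stock lattice S(k, i) with i counting down-moves:
  k=0: S(0,0) = 11.2100
  k=1: S(1,0) = 11.9032; S(1,1) = 10.5572
  k=2: S(2,0) = 12.6392; S(2,1) = 11.2100; S(2,2) = 9.9424
Terminal payoffs V(N, i) = max(S_T - K, 0):
  V(2,0) = 1.389240; V(2,1) = 0.000000; V(2,2) = 0.000000
Backward induction: V(k, i) = exp(-r*dt) * [p * V(k+1, i) + (1-p) * V(k+1, i+1)]; then take max(V_cont, immediate exercise) for American.
  V(1,0) = exp(-r*dt) * [p*1.389240 + (1-p)*0.000000] = 0.676511; exercise = 0.653188; V(1,0) = max -> 0.676511
  V(1,1) = exp(-r*dt) * [p*0.000000 + (1-p)*0.000000] = 0.000000; exercise = 0.000000; V(1,1) = max -> 0.000000
  V(0,0) = exp(-r*dt) * [p*0.676511 + (1-p)*0.000000] = 0.329437; exercise = 0.000000; V(0,0) = max -> 0.329437


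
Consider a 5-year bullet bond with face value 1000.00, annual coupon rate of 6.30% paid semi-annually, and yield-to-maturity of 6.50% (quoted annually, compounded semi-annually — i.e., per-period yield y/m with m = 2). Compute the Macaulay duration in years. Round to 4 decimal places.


Coupon per period c = face * coupon_rate / m = 31.500000
Periods per year m = 2; per-period yield y/m = 0.032500
Number of cashflows N = 10
Cashflows (t years, CF_t, discount factor 1/(1+y/m)^(m*t), PV):
  t = 0.5000: CF_t = 31.500000, DF = 0.968523, PV = 30.508475
  t = 1.0000: CF_t = 31.500000, DF = 0.938037, PV = 29.548159
  t = 1.5000: CF_t = 31.500000, DF = 0.908510, PV = 28.618072
  t = 2.0000: CF_t = 31.500000, DF = 0.879913, PV = 27.717261
  t = 2.5000: CF_t = 31.500000, DF = 0.852216, PV = 26.844805
  t = 3.0000: CF_t = 31.500000, DF = 0.825391, PV = 25.999811
  t = 3.5000: CF_t = 31.500000, DF = 0.799410, PV = 25.181415
  t = 4.0000: CF_t = 31.500000, DF = 0.774247, PV = 24.388780
  t = 4.5000: CF_t = 31.500000, DF = 0.749876, PV = 23.621094
  t = 5.0000: CF_t = 1031.500000, DF = 0.726272, PV = 749.149733
Price P = sum_t PV_t = 991.577605
Macaulay numerator sum_t t * PV_t:
  t * PV_t at t = 0.5000: 15.254237
  t * PV_t at t = 1.0000: 29.548159
  t * PV_t at t = 1.5000: 42.927108
  t * PV_t at t = 2.0000: 55.434522
  t * PV_t at t = 2.5000: 67.112012
  t * PV_t at t = 3.0000: 77.999433
  t * PV_t at t = 3.5000: 88.134953
  t * PV_t at t = 4.0000: 97.555119
  t * PV_t at t = 4.5000: 106.294924
  t * PV_t at t = 5.0000: 3745.748665
Macaulay duration D = (sum_t t * PV_t) / P = 4326.009132 / 991.577605 = 4.362754

Answer: Macaulay duration = 4.3628 years


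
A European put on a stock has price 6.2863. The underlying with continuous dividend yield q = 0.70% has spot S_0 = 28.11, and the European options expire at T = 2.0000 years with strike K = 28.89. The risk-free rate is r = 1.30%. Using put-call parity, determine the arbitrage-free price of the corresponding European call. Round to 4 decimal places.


Answer: Call price = 5.8570

Derivation:
Put-call parity: C - P = S_0 * exp(-qT) - K * exp(-rT).
S_0 * exp(-qT) = 28.1100 * 0.98609754 = 27.71920197
K * exp(-rT) = 28.8900 * 0.97433509 = 28.14854074
C = P + S*exp(-qT) - K*exp(-rT)
C = 6.2863 + 27.71920197 - 28.14854074 = 5.8570


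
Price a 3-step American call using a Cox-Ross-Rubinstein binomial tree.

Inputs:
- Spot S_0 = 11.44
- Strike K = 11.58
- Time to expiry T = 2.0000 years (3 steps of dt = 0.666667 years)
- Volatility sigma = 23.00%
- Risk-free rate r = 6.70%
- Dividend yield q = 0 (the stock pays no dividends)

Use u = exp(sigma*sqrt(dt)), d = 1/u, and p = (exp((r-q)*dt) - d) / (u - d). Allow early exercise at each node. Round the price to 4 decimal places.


Answer: Price = V(0,0) = 2.2281

Derivation:
dt = T/N = 0.666667
u = exp(sigma*sqrt(dt)) = 1.206585; d = 1/u = 0.828785
p = (exp((r-q)*dt) - d) / (u - d) = 0.574097
Discount per step: exp(-r*dt) = 0.956316
Stock lattice S(k, i) with i counting down-moves:
  k=0: S(0,0) = 11.4400
  k=1: S(1,0) = 13.8033; S(1,1) = 9.4813
  k=2: S(2,0) = 16.6549; S(2,1) = 11.4400; S(2,2) = 7.8580
  k=3: S(3,0) = 20.0956; S(3,1) = 13.8033; S(3,2) = 9.4813; S(3,3) = 6.5126
Terminal payoffs V(N, i) = max(S_T - K, 0):
  V(3,0) = 8.515555; V(3,1) = 2.223335; V(3,2) = 0.000000; V(3,3) = 0.000000
Backward induction: V(k, i) = exp(-r*dt) * [p * V(k+1, i) + (1-p) * V(k+1, i+1)]; then take max(V_cont, immediate exercise) for American.
  V(2,0) = exp(-r*dt) * [p*8.515555 + (1-p)*2.223335] = 5.580757; exercise = 5.074899; V(2,0) = max -> 5.580757
  V(2,1) = exp(-r*dt) * [p*2.223335 + (1-p)*0.000000] = 1.220652; exercise = 0.000000; V(2,1) = max -> 1.220652
  V(2,2) = exp(-r*dt) * [p*0.000000 + (1-p)*0.000000] = 0.000000; exercise = 0.000000; V(2,2) = max -> 0.000000
  V(1,0) = exp(-r*dt) * [p*5.580757 + (1-p)*1.220652] = 3.561109; exercise = 2.223335; V(1,0) = max -> 3.561109
  V(1,1) = exp(-r*dt) * [p*1.220652 + (1-p)*0.000000] = 0.670161; exercise = 0.000000; V(1,1) = max -> 0.670161
  V(0,0) = exp(-r*dt) * [p*3.561109 + (1-p)*0.670161] = 2.228070; exercise = 0.000000; V(0,0) = max -> 2.228070


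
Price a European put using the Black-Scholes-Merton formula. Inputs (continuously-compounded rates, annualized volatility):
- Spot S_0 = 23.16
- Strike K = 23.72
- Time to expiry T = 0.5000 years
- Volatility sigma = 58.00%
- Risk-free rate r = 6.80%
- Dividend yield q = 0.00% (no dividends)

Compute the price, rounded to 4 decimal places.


d1 = (ln(S/K) + (r - q + 0.5*sigma^2) * T) / (sigma * sqrt(T)) = 0.22970749
d2 = d1 - sigma * sqrt(T) = -0.18041445
exp(-rT) = 0.96657150; exp(-qT) = 1.00000000
P = K * exp(-rT) * N(-d2) - S_0 * exp(-qT) * N(-d1)
N(-d1) = 0.40915954; N(-d2) = 0.57158639
P = 23.7200 * 0.96657150 * 0.57158639 - 23.1600 * 1.00000000 * 0.40915954 = 3.6287

Answer: Price = 3.6287


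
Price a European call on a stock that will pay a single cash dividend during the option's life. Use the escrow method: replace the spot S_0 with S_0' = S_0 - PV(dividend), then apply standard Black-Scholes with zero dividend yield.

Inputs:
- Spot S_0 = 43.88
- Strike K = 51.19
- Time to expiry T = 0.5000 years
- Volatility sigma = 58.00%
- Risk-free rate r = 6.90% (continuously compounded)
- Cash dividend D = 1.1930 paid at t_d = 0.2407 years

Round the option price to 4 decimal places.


PV(D) = D * exp(-r * t_d) = 1.1930 * 0.98352886 = 1.17334993
S_0' = S_0 - PV(D) = 43.8800 - 1.17334993 = 42.70665007
d1 = (ln(S_0'/K) + (r + sigma^2/2)*T) / (sigma*sqrt(T)) = -0.15261206
d2 = d1 - sigma*sqrt(T) = -0.56273399
exp(-rT) = 0.96608834
N(d1) = 0.43935211; N(d2) = 0.28680802
C = S_0' * N(d1) - K * exp(-rT) * N(d2) = 42.70665007 * 0.43935211 - 51.1900 * 0.96608834 * 0.28680802 = 4.5794

Answer: Price = 4.5794


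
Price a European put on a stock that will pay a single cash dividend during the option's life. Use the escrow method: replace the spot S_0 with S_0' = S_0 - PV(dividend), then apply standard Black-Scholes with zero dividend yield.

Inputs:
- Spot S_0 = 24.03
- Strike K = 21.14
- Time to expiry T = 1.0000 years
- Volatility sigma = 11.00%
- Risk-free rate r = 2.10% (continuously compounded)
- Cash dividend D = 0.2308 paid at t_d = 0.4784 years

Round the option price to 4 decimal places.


Answer: Price = 0.1186

Derivation:
PV(D) = D * exp(-r * t_d) = 0.2308 * 0.99000390 = 0.22849290
S_0' = S_0 - PV(D) = 24.0300 - 0.22849290 = 23.80150710
d1 = (ln(S_0'/K) + (r + sigma^2/2)*T) / (sigma*sqrt(T)) = 1.32392656
d2 = d1 - sigma*sqrt(T) = 1.21392656
exp(-rT) = 0.97921896
N(-d1) = 0.09276372; N(-d2) = 0.11238788
P = K * exp(-rT) * N(-d2) - S_0' * N(-d1) = 21.1400 * 0.97921896 * 0.11238788 - 23.80150710 * 0.09276372 = 0.1186


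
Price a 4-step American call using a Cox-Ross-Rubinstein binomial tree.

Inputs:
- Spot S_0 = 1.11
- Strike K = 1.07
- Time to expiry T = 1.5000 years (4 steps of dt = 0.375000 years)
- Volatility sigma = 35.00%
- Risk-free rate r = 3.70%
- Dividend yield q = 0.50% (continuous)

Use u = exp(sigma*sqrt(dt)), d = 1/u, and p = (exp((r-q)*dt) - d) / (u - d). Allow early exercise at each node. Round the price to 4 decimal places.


Answer: Price = V(0,0) = 0.2230

Derivation:
dt = T/N = 0.375000
u = exp(sigma*sqrt(dt)) = 1.239032; d = 1/u = 0.807082
p = (exp((r-q)*dt) - d) / (u - d) = 0.474570
Discount per step: exp(-r*dt) = 0.986221
Stock lattice S(k, i) with i counting down-moves:
  k=0: S(0,0) = 1.1100
  k=1: S(1,0) = 1.3753; S(1,1) = 0.8959
  k=2: S(2,0) = 1.7041; S(2,1) = 1.1100; S(2,2) = 0.7230
  k=3: S(3,0) = 2.1114; S(3,1) = 1.3753; S(3,2) = 0.8959; S(3,3) = 0.5835
  k=4: S(4,0) = 2.6161; S(4,1) = 1.7041; S(4,2) = 1.1100; S(4,3) = 0.7230; S(4,4) = 0.4710
Terminal payoffs V(N, i) = max(S_T - K, 0):
  V(4,0) = 1.546092; V(4,1) = 0.634072; V(4,2) = 0.040000; V(4,3) = 0.000000; V(4,4) = 0.000000
Backward induction: V(k, i) = exp(-r*dt) * [p * V(k+1, i) + (1-p) * V(k+1, i+1)]; then take max(V_cont, immediate exercise) for American.
  V(3,0) = exp(-r*dt) * [p*1.546092 + (1-p)*0.634072] = 1.052188; exercise = 1.041400; V(3,0) = max -> 1.052188
  V(3,1) = exp(-r*dt) * [p*0.634072 + (1-p)*0.040000] = 0.317493; exercise = 0.305325; V(3,1) = max -> 0.317493
  V(3,2) = exp(-r*dt) * [p*0.040000 + (1-p)*0.000000] = 0.018721; exercise = 0.000000; V(3,2) = max -> 0.018721
  V(3,3) = exp(-r*dt) * [p*0.000000 + (1-p)*0.000000] = 0.000000; exercise = 0.000000; V(3,3) = max -> 0.000000
  V(2,0) = exp(-r*dt) * [p*1.052188 + (1-p)*0.317493] = 0.656978; exercise = 0.634072; V(2,0) = max -> 0.656978
  V(2,1) = exp(-r*dt) * [p*0.317493 + (1-p)*0.018721] = 0.158298; exercise = 0.040000; V(2,1) = max -> 0.158298
  V(2,2) = exp(-r*dt) * [p*0.018721 + (1-p)*0.000000] = 0.008762; exercise = 0.000000; V(2,2) = max -> 0.008762
  V(1,0) = exp(-r*dt) * [p*0.656978 + (1-p)*0.158298] = 0.389514; exercise = 0.305325; V(1,0) = max -> 0.389514
  V(1,1) = exp(-r*dt) * [p*0.158298 + (1-p)*0.008762] = 0.078629; exercise = 0.000000; V(1,1) = max -> 0.078629
  V(0,0) = exp(-r*dt) * [p*0.389514 + (1-p)*0.078629] = 0.223049; exercise = 0.040000; V(0,0) = max -> 0.223049


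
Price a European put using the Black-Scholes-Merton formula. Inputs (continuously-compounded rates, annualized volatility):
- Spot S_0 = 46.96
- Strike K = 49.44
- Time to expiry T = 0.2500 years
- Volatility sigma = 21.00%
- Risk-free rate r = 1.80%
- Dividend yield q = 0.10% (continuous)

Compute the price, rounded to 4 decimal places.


Answer: Price = 3.3480

Derivation:
d1 = (ln(S/K) + (r - q + 0.5*sigma^2) * T) / (sigma * sqrt(T)) = -0.39715369
d2 = d1 - sigma * sqrt(T) = -0.50215369
exp(-rT) = 0.99551011; exp(-qT) = 0.99975003
P = K * exp(-rT) * N(-d2) - S_0 * exp(-qT) * N(-d1)
N(-d1) = 0.65437294; N(-d2) = 0.69222029
P = 49.4400 * 0.99551011 * 0.69222029 - 46.9600 * 0.99975003 * 0.65437294 = 3.3480


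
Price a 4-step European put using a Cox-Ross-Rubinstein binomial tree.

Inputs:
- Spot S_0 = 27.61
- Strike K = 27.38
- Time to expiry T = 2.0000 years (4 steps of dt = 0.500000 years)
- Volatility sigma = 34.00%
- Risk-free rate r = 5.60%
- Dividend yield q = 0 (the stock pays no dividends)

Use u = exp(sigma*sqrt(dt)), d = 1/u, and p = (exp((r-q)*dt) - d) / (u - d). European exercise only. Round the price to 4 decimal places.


Answer: Price = V(0,0) = 3.2667

Derivation:
dt = T/N = 0.500000
u = exp(sigma*sqrt(dt)) = 1.271778; d = 1/u = 0.786300
p = (exp((r-q)*dt) - d) / (u - d) = 0.498674
Discount per step: exp(-r*dt) = 0.972388
Stock lattice S(k, i) with i counting down-moves:
  k=0: S(0,0) = 27.6100
  k=1: S(1,0) = 35.1138; S(1,1) = 21.7098
  k=2: S(2,0) = 44.6570; S(2,1) = 27.6100; S(2,2) = 17.0704
  k=3: S(3,0) = 56.7938; S(3,1) = 35.1138; S(3,2) = 21.7098; S(3,3) = 13.4225
  k=4: S(4,0) = 72.2291; S(4,1) = 44.6570; S(4,2) = 27.6100; S(4,3) = 17.0704; S(4,4) = 10.5541
Terminal payoffs V(N, i) = max(K - S_T, 0):
  V(4,0) = 0.000000; V(4,1) = 0.000000; V(4,2) = 0.000000; V(4,3) = 10.309609; V(4,4) = 16.825917
Backward induction: V(k, i) = exp(-r*dt) * [p * V(k+1, i) + (1-p) * V(k+1, i+1)].
  V(3,0) = exp(-r*dt) * [p*0.000000 + (1-p)*0.000000] = 0.000000
  V(3,1) = exp(-r*dt) * [p*0.000000 + (1-p)*0.000000] = 0.000000
  V(3,2) = exp(-r*dt) * [p*0.000000 + (1-p)*10.309609] = 5.025766
  V(3,3) = exp(-r*dt) * [p*10.309609 + (1-p)*16.825917] = 13.201538
  V(2,0) = exp(-r*dt) * [p*0.000000 + (1-p)*0.000000] = 0.000000
  V(2,1) = exp(-r*dt) * [p*0.000000 + (1-p)*5.025766] = 2.449979
  V(2,2) = exp(-r*dt) * [p*5.025766 + (1-p)*13.201538] = 8.872552
  V(1,0) = exp(-r*dt) * [p*0.000000 + (1-p)*2.449979] = 1.194325
  V(1,1) = exp(-r*dt) * [p*2.449979 + (1-p)*8.872552] = 5.513230
  V(0,0) = exp(-r*dt) * [p*1.194325 + (1-p)*5.513230] = 3.266743


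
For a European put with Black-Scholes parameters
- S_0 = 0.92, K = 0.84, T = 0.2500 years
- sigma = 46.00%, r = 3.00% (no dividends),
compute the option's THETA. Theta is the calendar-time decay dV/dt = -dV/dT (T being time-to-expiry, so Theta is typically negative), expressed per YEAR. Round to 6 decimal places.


d1 = 0.5431381661; d2 = 0.3131381661
phi(d1) = 0.3442324693; exp(-qT) = 1.0000000000; exp(-rT) = 0.9925280548
Theta = -S*exp(-qT)*phi(d1)*sigma/(2*sqrt(T)) + r*K*exp(-rT)*N(-d2) - q*S*exp(-qT)*N(-d1)
N(-d1) = 0.2935173382; N(-d2) = 0.3770878469; sqrt(T) = 0.5000000000
Term 1 = -0.9200 * 1.0000000000 * 0.3442324693 * 0.4600 / (2 * 0.5000000000) = -0.1456791810
Term 2 = 0.0300 * 0.8400 * 0.9925280548 * 0.3770878469 = 0.0094316107
Term 3 = 0 (no dividend yield, q = 0)
Theta = -0.1456791810 + (0.0094316107) + (0.0000000000) = -0.136248

Answer: Theta = -0.136248


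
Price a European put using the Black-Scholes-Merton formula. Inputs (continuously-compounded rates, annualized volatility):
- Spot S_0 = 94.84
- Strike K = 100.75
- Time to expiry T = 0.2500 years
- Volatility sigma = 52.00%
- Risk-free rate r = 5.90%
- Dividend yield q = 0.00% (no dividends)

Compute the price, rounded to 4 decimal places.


d1 = (ln(S/K) + (r - q + 0.5*sigma^2) * T) / (sigma * sqrt(T)) = -0.04577284
d2 = d1 - sigma * sqrt(T) = -0.30577284
exp(-rT) = 0.98535825; exp(-qT) = 1.00000000
P = K * exp(-rT) * N(-d2) - S_0 * exp(-qT) * N(-d1)
N(-d1) = 0.51825435; N(-d2) = 0.62011120
P = 100.7500 * 0.98535825 * 0.62011120 - 94.8400 * 1.00000000 * 0.51825435 = 12.4102

Answer: Price = 12.4102


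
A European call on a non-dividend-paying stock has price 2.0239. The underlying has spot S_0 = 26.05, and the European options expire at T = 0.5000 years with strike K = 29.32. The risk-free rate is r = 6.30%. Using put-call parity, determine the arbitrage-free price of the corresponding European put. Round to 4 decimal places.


Put-call parity: C - P = S_0 * exp(-qT) - K * exp(-rT).
S_0 * exp(-qT) = 26.0500 * 1.00000000 = 26.05000000
K * exp(-rT) = 29.3200 * 0.96899096 = 28.41081484
P = C - S*exp(-qT) + K*exp(-rT)
P = 2.0239 - 26.05000000 + 28.41081484 = 4.3847

Answer: Put price = 4.3847


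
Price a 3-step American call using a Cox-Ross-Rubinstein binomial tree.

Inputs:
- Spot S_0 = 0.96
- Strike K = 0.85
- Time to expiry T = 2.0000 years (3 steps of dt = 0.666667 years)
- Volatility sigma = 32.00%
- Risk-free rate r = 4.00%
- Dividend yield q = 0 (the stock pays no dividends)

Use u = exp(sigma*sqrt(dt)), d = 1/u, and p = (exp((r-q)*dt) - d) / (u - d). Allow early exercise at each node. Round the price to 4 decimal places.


Answer: Price = V(0,0) = 0.2663

Derivation:
dt = T/N = 0.666667
u = exp(sigma*sqrt(dt)) = 1.298590; d = 1/u = 0.770066
p = (exp((r-q)*dt) - d) / (u - d) = 0.486183
Discount per step: exp(-r*dt) = 0.973686
Stock lattice S(k, i) with i counting down-moves:
  k=0: S(0,0) = 0.9600
  k=1: S(1,0) = 1.2466; S(1,1) = 0.7393
  k=2: S(2,0) = 1.6189; S(2,1) = 0.9600; S(2,2) = 0.5693
  k=3: S(3,0) = 2.1023; S(3,1) = 1.2466; S(3,2) = 0.7393; S(3,3) = 0.4384
Terminal payoffs V(N, i) = max(S_T - K, 0):
  V(3,0) = 1.252264; V(3,1) = 0.396646; V(3,2) = 0.000000; V(3,3) = 0.000000
Backward induction: V(k, i) = exp(-r*dt) * [p * V(k+1, i) + (1-p) * V(k+1, i+1)]; then take max(V_cont, immediate exercise) for American.
  V(2,0) = exp(-r*dt) * [p*1.252264 + (1-p)*0.396646] = 0.791249; exercise = 0.768882; V(2,0) = max -> 0.791249
  V(2,1) = exp(-r*dt) * [p*0.396646 + (1-p)*0.000000] = 0.187768; exercise = 0.110000; V(2,1) = max -> 0.187768
  V(2,2) = exp(-r*dt) * [p*0.000000 + (1-p)*0.000000] = 0.000000; exercise = 0.000000; V(2,2) = max -> 0.000000
  V(1,0) = exp(-r*dt) * [p*0.791249 + (1-p)*0.187768] = 0.468509; exercise = 0.396646; V(1,0) = max -> 0.468509
  V(1,1) = exp(-r*dt) * [p*0.187768 + (1-p)*0.000000] = 0.088887; exercise = 0.000000; V(1,1) = max -> 0.088887
  V(0,0) = exp(-r*dt) * [p*0.468509 + (1-p)*0.088887] = 0.266257; exercise = 0.110000; V(0,0) = max -> 0.266257


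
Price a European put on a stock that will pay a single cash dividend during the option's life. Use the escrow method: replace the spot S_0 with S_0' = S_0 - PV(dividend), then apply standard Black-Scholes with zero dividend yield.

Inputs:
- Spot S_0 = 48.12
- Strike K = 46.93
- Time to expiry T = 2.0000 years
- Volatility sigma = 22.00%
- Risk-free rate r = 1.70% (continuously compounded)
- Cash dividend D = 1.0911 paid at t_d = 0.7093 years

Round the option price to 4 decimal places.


Answer: Price = 4.9099

Derivation:
PV(D) = D * exp(-r * t_d) = 1.0911 * 0.98801431 = 1.07802241
S_0' = S_0 - PV(D) = 48.1200 - 1.07802241 = 47.04197759
d1 = (ln(S_0'/K) + (r + sigma^2/2)*T) / (sigma*sqrt(T)) = 0.27250357
d2 = d1 - sigma*sqrt(T) = -0.03862341
exp(-rT) = 0.96657150
N(-d1) = 0.39261742; N(-d2) = 0.51540468
P = K * exp(-rT) * N(-d2) - S_0' * N(-d1) = 46.9300 * 0.96657150 * 0.51540468 - 47.04197759 * 0.39261742 = 4.9099


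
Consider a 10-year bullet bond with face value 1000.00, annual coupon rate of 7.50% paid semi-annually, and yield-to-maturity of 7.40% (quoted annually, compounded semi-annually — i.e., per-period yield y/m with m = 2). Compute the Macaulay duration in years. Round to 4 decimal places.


Coupon per period c = face * coupon_rate / m = 37.500000
Periods per year m = 2; per-period yield y/m = 0.037000
Number of cashflows N = 20
Cashflows (t years, CF_t, discount factor 1/(1+y/m)^(m*t), PV):
  t = 0.5000: CF_t = 37.500000, DF = 0.964320, PV = 36.162006
  t = 1.0000: CF_t = 37.500000, DF = 0.929913, PV = 34.871751
  t = 1.5000: CF_t = 37.500000, DF = 0.896734, PV = 33.627532
  t = 2.0000: CF_t = 37.500000, DF = 0.864739, PV = 32.427707
  t = 2.5000: CF_t = 37.500000, DF = 0.833885, PV = 31.270692
  t = 3.0000: CF_t = 37.500000, DF = 0.804132, PV = 30.154958
  t = 3.5000: CF_t = 37.500000, DF = 0.775441, PV = 29.079034
  t = 4.0000: CF_t = 37.500000, DF = 0.747773, PV = 28.041498
  t = 4.5000: CF_t = 37.500000, DF = 0.721093, PV = 27.040982
  t = 5.0000: CF_t = 37.500000, DF = 0.695364, PV = 26.076164
  t = 5.5000: CF_t = 37.500000, DF = 0.670554, PV = 25.145770
  t = 6.0000: CF_t = 37.500000, DF = 0.646629, PV = 24.248573
  t = 6.5000: CF_t = 37.500000, DF = 0.623557, PV = 23.383388
  t = 7.0000: CF_t = 37.500000, DF = 0.601309, PV = 22.549072
  t = 7.5000: CF_t = 37.500000, DF = 0.579854, PV = 21.744525
  t = 8.0000: CF_t = 37.500000, DF = 0.559165, PV = 20.968684
  t = 8.5000: CF_t = 37.500000, DF = 0.539214, PV = 20.220524
  t = 9.0000: CF_t = 37.500000, DF = 0.519975, PV = 19.499059
  t = 9.5000: CF_t = 37.500000, DF = 0.501422, PV = 18.803336
  t = 10.0000: CF_t = 1037.500000, DF = 0.483532, PV = 501.664047
Price P = sum_t PV_t = 1006.979303
Macaulay numerator sum_t t * PV_t:
  t * PV_t at t = 0.5000: 18.081003
  t * PV_t at t = 1.0000: 34.871751
  t * PV_t at t = 1.5000: 50.441298
  t * PV_t at t = 2.0000: 64.855414
  t * PV_t at t = 2.5000: 78.176729
  t * PV_t at t = 3.0000: 90.464874
  t * PV_t at t = 3.5000: 101.776618
  t * PV_t at t = 4.0000: 112.165994
  t * PV_t at t = 4.5000: 121.684419
  t * PV_t at t = 5.0000: 130.380820
  t * PV_t at t = 5.5000: 138.301738
  t * PV_t at t = 6.0000: 145.491440
  t * PV_t at t = 6.5000: 151.992022
  t * PV_t at t = 7.0000: 157.843506
  t * PV_t at t = 7.5000: 163.083936
  t * PV_t at t = 8.0000: 167.749468
  t * PV_t at t = 8.5000: 171.874455
  t * PV_t at t = 9.0000: 175.491531
  t * PV_t at t = 9.5000: 178.631688
  t * PV_t at t = 10.0000: 5016.640473
Macaulay duration D = (sum_t t * PV_t) / P = 7269.999177 / 1006.979303 = 7.219611

Answer: Macaulay duration = 7.2196 years


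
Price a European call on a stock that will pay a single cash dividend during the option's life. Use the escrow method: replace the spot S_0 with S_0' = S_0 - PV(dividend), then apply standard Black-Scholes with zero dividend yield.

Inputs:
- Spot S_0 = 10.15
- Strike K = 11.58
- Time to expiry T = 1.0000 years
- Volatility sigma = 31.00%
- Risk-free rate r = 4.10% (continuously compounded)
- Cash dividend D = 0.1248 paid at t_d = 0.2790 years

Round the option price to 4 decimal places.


PV(D) = D * exp(-r * t_d) = 0.1248 * 0.98862618 = 0.12338055
S_0' = S_0 - PV(D) = 10.1500 - 0.12338055 = 10.02661945
d1 = (ln(S_0'/K) + (r + sigma^2/2)*T) / (sigma*sqrt(T)) = -0.17737410
d2 = d1 - sigma*sqrt(T) = -0.48737410
exp(-rT) = 0.95982913
N(d1) = 0.42960728; N(d2) = 0.31299662
C = S_0' * N(d1) - K * exp(-rT) * N(d2) = 10.02661945 * 0.42960728 - 11.5800 * 0.95982913 * 0.31299662 = 0.8286

Answer: Price = 0.8286


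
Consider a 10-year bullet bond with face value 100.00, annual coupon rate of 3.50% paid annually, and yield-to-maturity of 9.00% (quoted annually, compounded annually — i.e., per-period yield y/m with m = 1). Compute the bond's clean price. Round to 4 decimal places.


Answer: Price = 64.7029

Derivation:
Coupon per period c = face * coupon_rate / m = 3.500000
Periods per year m = 1; per-period yield y/m = 0.090000
Number of cashflows N = 10
Cashflows (t years, CF_t, discount factor 1/(1+y/m)^(m*t), PV):
  t = 1.0000: CF_t = 3.500000, DF = 0.917431, PV = 3.211009
  t = 2.0000: CF_t = 3.500000, DF = 0.841680, PV = 2.945880
  t = 3.0000: CF_t = 3.500000, DF = 0.772183, PV = 2.702642
  t = 4.0000: CF_t = 3.500000, DF = 0.708425, PV = 2.479488
  t = 5.0000: CF_t = 3.500000, DF = 0.649931, PV = 2.274760
  t = 6.0000: CF_t = 3.500000, DF = 0.596267, PV = 2.086936
  t = 7.0000: CF_t = 3.500000, DF = 0.547034, PV = 1.914620
  t = 8.0000: CF_t = 3.500000, DF = 0.501866, PV = 1.756532
  t = 9.0000: CF_t = 3.500000, DF = 0.460428, PV = 1.611497
  t = 10.0000: CF_t = 103.500000, DF = 0.422411, PV = 43.719519
Price P = sum_t PV_t = 64.702883


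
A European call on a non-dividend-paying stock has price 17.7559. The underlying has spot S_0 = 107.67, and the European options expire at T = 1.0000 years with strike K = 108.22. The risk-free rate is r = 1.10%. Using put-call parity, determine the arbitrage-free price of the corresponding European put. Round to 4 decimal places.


Put-call parity: C - P = S_0 * exp(-qT) - K * exp(-rT).
S_0 * exp(-qT) = 107.6700 * 1.00000000 = 107.67000000
K * exp(-rT) = 108.2200 * 0.98906028 = 107.03610337
P = C - S*exp(-qT) + K*exp(-rT)
P = 17.7559 - 107.67000000 + 107.03610337 = 17.1220

Answer: Put price = 17.1220


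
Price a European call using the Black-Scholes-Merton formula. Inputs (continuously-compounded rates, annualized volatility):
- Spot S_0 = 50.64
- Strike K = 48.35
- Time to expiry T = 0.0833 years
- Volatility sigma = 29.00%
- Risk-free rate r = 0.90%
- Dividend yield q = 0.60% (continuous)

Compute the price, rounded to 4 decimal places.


d1 = (ln(S/K) + (r - q + 0.5*sigma^2) * T) / (sigma * sqrt(T)) = 0.59771556
d2 = d1 - sigma * sqrt(T) = 0.51401651
exp(-rT) = 0.99925058; exp(-qT) = 0.99950032
C = S_0 * exp(-qT) * N(d1) - K * exp(-rT) * N(d2)
N(d1) = 0.72498513; N(d2) = 0.69637978
C = 50.6400 * 0.99950032 * 0.72498513 - 48.3500 * 0.99925058 * 0.69637978 = 3.0502

Answer: Price = 3.0502


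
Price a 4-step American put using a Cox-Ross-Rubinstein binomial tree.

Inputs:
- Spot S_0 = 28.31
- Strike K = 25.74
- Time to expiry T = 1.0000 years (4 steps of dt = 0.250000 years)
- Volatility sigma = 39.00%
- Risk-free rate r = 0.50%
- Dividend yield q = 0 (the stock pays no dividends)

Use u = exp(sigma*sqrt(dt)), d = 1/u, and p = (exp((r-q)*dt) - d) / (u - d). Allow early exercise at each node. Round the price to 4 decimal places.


dt = T/N = 0.250000
u = exp(sigma*sqrt(dt)) = 1.215311; d = 1/u = 0.822835
p = (exp((r-q)*dt) - d) / (u - d) = 0.454591
Discount per step: exp(-r*dt) = 0.998751
Stock lattice S(k, i) with i counting down-moves:
  k=0: S(0,0) = 28.3100
  k=1: S(1,0) = 34.4055; S(1,1) = 23.2944
  k=2: S(2,0) = 41.8133; S(2,1) = 28.3100; S(2,2) = 19.1675
  k=3: S(3,0) = 50.8162; S(3,1) = 34.4055; S(3,2) = 23.2944; S(3,3) = 15.7717
  k=4: S(4,0) = 61.7575; S(4,1) = 41.8133; S(4,2) = 28.3100; S(4,3) = 19.1675; S(4,4) = 12.9775
Terminal payoffs V(N, i) = max(K - S_T, 0):
  V(4,0) = 0.000000; V(4,1) = 0.000000; V(4,2) = 0.000000; V(4,3) = 6.572520; V(4,4) = 12.762526
Backward induction: V(k, i) = exp(-r*dt) * [p * V(k+1, i) + (1-p) * V(k+1, i+1)]; then take max(V_cont, immediate exercise) for American.
  V(3,0) = exp(-r*dt) * [p*0.000000 + (1-p)*0.000000] = 0.000000; exercise = 0.000000; V(3,0) = max -> 0.000000
  V(3,1) = exp(-r*dt) * [p*0.000000 + (1-p)*0.000000] = 0.000000; exercise = 0.000000; V(3,1) = max -> 0.000000
  V(3,2) = exp(-r*dt) * [p*0.000000 + (1-p)*6.572520] = 3.580235; exercise = 2.445551; V(3,2) = max -> 3.580235
  V(3,3) = exp(-r*dt) * [p*6.572520 + (1-p)*12.762526] = 9.936178; exercise = 9.968333; V(3,3) = max -> 9.968333
  V(2,0) = exp(-r*dt) * [p*0.000000 + (1-p)*0.000000] = 0.000000; exercise = 0.000000; V(2,0) = max -> 0.000000
  V(2,1) = exp(-r*dt) * [p*0.000000 + (1-p)*3.580235] = 1.950254; exercise = 0.000000; V(2,1) = max -> 1.950254
  V(2,2) = exp(-r*dt) * [p*3.580235 + (1-p)*9.968333] = 7.055537; exercise = 6.572520; V(2,2) = max -> 7.055537
  V(1,0) = exp(-r*dt) * [p*0.000000 + (1-p)*1.950254] = 1.062358; exercise = 0.000000; V(1,0) = max -> 1.062358
  V(1,1) = exp(-r*dt) * [p*1.950254 + (1-p)*7.055537] = 4.728808; exercise = 2.445551; V(1,1) = max -> 4.728808
  V(0,0) = exp(-r*dt) * [p*1.062358 + (1-p)*4.728808] = 3.058248; exercise = 0.000000; V(0,0) = max -> 3.058248

Answer: Price = V(0,0) = 3.0582


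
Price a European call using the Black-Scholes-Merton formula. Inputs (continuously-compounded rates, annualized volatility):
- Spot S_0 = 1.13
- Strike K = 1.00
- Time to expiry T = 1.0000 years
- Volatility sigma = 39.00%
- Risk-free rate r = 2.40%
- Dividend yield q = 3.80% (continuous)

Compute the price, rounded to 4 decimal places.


d1 = (ln(S/K) + (r - q + 0.5*sigma^2) * T) / (sigma * sqrt(T)) = 0.47248111
d2 = d1 - sigma * sqrt(T) = 0.08248111
exp(-rT) = 0.97628571; exp(-qT) = 0.96271294
C = S_0 * exp(-qT) * N(d1) - K * exp(-rT) * N(d2)
N(d1) = 0.68170829; N(d2) = 0.53286793
C = 1.1300 * 0.96271294 * 0.68170829 - 1.0000 * 0.97628571 * 0.53286793 = 0.2214

Answer: Price = 0.2214


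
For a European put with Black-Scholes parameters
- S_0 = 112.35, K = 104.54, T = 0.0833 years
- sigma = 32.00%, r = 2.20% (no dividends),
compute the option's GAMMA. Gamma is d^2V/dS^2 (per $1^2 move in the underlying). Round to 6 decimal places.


Answer: Gamma = 0.026878

Derivation:
d1 = 0.8461330102; d2 = 0.7537754442
phi(d1) = 0.2788980242; exp(-qT) = 1.0000000000; exp(-rT) = 0.9981690782
Gamma = exp(-qT) * phi(d1) / (S * sigma * sqrt(T)) = 1.0000000000 * 0.2788980242 / (112.3500 * 0.3200 * 0.2886173938) = 0.026878


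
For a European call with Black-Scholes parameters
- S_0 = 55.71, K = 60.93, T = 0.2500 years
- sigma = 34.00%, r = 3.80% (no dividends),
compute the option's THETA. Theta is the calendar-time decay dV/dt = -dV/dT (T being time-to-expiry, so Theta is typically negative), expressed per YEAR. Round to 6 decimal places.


d1 = -0.3859764719; d2 = -0.5559764719
phi(d1) = 0.3703053099; exp(-qT) = 1.0000000000; exp(-rT) = 0.9905449824
Theta = -S*exp(-qT)*phi(d1)*sigma/(2*sqrt(T)) - r*K*exp(-rT)*N(d2) + q*S*exp(-qT)*N(d1)
N(d1) = 0.3497570469; N(d2) = 0.2891134695; sqrt(T) = 0.5000000000
Term 1 = -55.7100 * 1.0000000000 * 0.3703053099 * 0.3400 / (2 * 0.5000000000) = -7.0141009969
Term 2 = -0.0380 * 60.9300 * 0.9905449824 * 0.2891134695 = -0.6630668297
Term 3 = 0 (no dividend yield, q = 0)
Theta = -7.0141009969 + (-0.6630668297) + (0.0000000000) = -7.677168

Answer: Theta = -7.677168


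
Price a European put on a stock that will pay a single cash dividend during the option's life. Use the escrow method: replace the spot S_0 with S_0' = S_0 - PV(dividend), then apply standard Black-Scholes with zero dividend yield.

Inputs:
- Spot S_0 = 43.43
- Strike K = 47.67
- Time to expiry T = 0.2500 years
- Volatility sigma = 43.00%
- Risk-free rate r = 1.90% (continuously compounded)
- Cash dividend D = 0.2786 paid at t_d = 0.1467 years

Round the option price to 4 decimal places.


PV(D) = D * exp(-r * t_d) = 0.2786 * 0.99721658 = 0.27782454
S_0' = S_0 - PV(D) = 43.4300 - 0.27782454 = 43.15217546
d1 = (ln(S_0'/K) + (r + sigma^2/2)*T) / (sigma*sqrt(T)) = -0.33352064
d2 = d1 - sigma*sqrt(T) = -0.54852064
exp(-rT) = 0.99526126
N(-d1) = 0.63062934; N(-d2) = 0.70833277
P = K * exp(-rT) * N(-d2) - S_0' * N(-d1) = 47.6700 * 0.99526126 * 0.70833277 - 43.15217546 * 0.63062934 = 6.3932

Answer: Price = 6.3932


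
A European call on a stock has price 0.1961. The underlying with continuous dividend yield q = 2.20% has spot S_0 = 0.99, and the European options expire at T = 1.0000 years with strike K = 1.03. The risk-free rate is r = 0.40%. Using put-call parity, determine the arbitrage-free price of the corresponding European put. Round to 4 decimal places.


Put-call parity: C - P = S_0 * exp(-qT) - K * exp(-rT).
S_0 * exp(-qT) = 0.9900 * 0.97824024 = 0.96845783
K * exp(-rT) = 1.0300 * 0.99600799 = 1.02588823
P = C - S*exp(-qT) + K*exp(-rT)
P = 0.1961 - 0.96845783 + 1.02588823 = 0.2535

Answer: Put price = 0.2535


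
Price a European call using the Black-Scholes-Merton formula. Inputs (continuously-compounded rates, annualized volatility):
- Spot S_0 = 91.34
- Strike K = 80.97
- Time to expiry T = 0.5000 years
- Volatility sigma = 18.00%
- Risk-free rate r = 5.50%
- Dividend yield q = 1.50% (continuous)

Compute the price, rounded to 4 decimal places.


d1 = (ln(S/K) + (r - q + 0.5*sigma^2) * T) / (sigma * sqrt(T)) = 1.16759115
d2 = d1 - sigma * sqrt(T) = 1.04031193
exp(-rT) = 0.97287468; exp(-qT) = 0.99252805
C = S_0 * exp(-qT) * N(d1) - K * exp(-rT) * N(d2)
N(d1) = 0.87851414; N(d2) = 0.85090250
C = 91.3400 * 0.99252805 * 0.87851414 - 80.9700 * 0.97287468 * 0.85090250 = 12.6152

Answer: Price = 12.6152


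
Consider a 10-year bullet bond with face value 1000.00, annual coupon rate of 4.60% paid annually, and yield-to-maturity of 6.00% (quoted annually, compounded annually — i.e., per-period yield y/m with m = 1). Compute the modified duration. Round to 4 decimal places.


Answer: Modified duration = 7.6613

Derivation:
Coupon per period c = face * coupon_rate / m = 46.000000
Periods per year m = 1; per-period yield y/m = 0.060000
Number of cashflows N = 10
Cashflows (t years, CF_t, discount factor 1/(1+y/m)^(m*t), PV):
  t = 1.0000: CF_t = 46.000000, DF = 0.943396, PV = 43.396226
  t = 2.0000: CF_t = 46.000000, DF = 0.889996, PV = 40.939836
  t = 3.0000: CF_t = 46.000000, DF = 0.839619, PV = 38.622487
  t = 4.0000: CF_t = 46.000000, DF = 0.792094, PV = 36.436309
  t = 5.0000: CF_t = 46.000000, DF = 0.747258, PV = 34.373876
  t = 6.0000: CF_t = 46.000000, DF = 0.704961, PV = 32.428185
  t = 7.0000: CF_t = 46.000000, DF = 0.665057, PV = 30.592627
  t = 8.0000: CF_t = 46.000000, DF = 0.627412, PV = 28.860969
  t = 9.0000: CF_t = 46.000000, DF = 0.591898, PV = 27.227329
  t = 10.0000: CF_t = 1046.000000, DF = 0.558395, PV = 584.080937
Price P = sum_t PV_t = 896.958781
First compute Macaulay numerator sum_t t * PV_t:
  t * PV_t at t = 1.0000: 43.396226
  t * PV_t at t = 2.0000: 81.879672
  t * PV_t at t = 3.0000: 115.867461
  t * PV_t at t = 4.0000: 145.745234
  t * PV_t at t = 5.0000: 171.869380
  t * PV_t at t = 6.0000: 194.569109
  t * PV_t at t = 7.0000: 214.148391
  t * PV_t at t = 8.0000: 230.887753
  t * PV_t at t = 9.0000: 245.045964
  t * PV_t at t = 10.0000: 5840.809367
Macaulay duration D = 7284.218557 / 896.958781 = 8.121018
Modified duration = D / (1 + y/m) = 8.121018 / (1 + 0.060000) = 7.661338


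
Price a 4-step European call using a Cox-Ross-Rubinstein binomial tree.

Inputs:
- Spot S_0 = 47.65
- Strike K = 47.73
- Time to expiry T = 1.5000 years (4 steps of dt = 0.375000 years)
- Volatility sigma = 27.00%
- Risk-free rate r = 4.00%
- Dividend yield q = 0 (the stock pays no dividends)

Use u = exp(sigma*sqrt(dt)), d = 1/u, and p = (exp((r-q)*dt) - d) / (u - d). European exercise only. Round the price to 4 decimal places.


dt = T/N = 0.375000
u = exp(sigma*sqrt(dt)) = 1.179795; d = 1/u = 0.847605
p = (exp((r-q)*dt) - d) / (u - d) = 0.504254
Discount per step: exp(-r*dt) = 0.985112
Stock lattice S(k, i) with i counting down-moves:
  k=0: S(0,0) = 47.6500
  k=1: S(1,0) = 56.2172; S(1,1) = 40.3884
  k=2: S(2,0) = 66.3248; S(2,1) = 47.6500; S(2,2) = 34.2334
  k=3: S(3,0) = 78.2496; S(3,1) = 56.2172; S(3,2) = 40.3884; S(3,3) = 29.0164
  k=4: S(4,0) = 92.3185; S(4,1) = 66.3248; S(4,2) = 47.6500; S(4,3) = 34.2334; S(4,4) = 24.5944
Terminal payoffs V(N, i) = max(S_T - K, 0):
  V(4,0) = 44.588528; V(4,1) = 18.594791; V(4,2) = 0.000000; V(4,3) = 0.000000; V(4,4) = 0.000000
Backward induction: V(k, i) = exp(-r*dt) * [p * V(k+1, i) + (1-p) * V(k+1, i+1)].
  V(3,0) = exp(-r*dt) * [p*44.588528 + (1-p)*18.594791] = 31.230253
  V(3,1) = exp(-r*dt) * [p*18.594791 + (1-p)*0.000000] = 9.236900
  V(3,2) = exp(-r*dt) * [p*0.000000 + (1-p)*0.000000] = 0.000000
  V(3,3) = exp(-r*dt) * [p*0.000000 + (1-p)*0.000000] = 0.000000
  V(2,0) = exp(-r*dt) * [p*31.230253 + (1-p)*9.236900] = 20.024506
  V(2,1) = exp(-r*dt) * [p*9.236900 + (1-p)*0.000000] = 4.588400
  V(2,2) = exp(-r*dt) * [p*0.000000 + (1-p)*0.000000] = 0.000000
  V(1,0) = exp(-r*dt) * [p*20.024506 + (1-p)*4.588400] = 12.187921
  V(1,1) = exp(-r*dt) * [p*4.588400 + (1-p)*0.000000] = 2.279272
  V(0,0) = exp(-r*dt) * [p*12.187921 + (1-p)*2.279272] = 7.167427

Answer: Price = V(0,0) = 7.1674


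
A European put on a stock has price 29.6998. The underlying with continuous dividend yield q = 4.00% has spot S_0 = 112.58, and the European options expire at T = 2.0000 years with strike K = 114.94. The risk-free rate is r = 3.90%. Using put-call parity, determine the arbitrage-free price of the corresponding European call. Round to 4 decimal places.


Put-call parity: C - P = S_0 * exp(-qT) - K * exp(-rT).
S_0 * exp(-qT) = 112.5800 * 0.92311635 = 103.92443828
K * exp(-rT) = 114.9400 * 0.92496443 = 106.31541119
C = P + S*exp(-qT) - K*exp(-rT)
C = 29.6998 + 103.92443828 - 106.31541119 = 27.3088

Answer: Call price = 27.3088


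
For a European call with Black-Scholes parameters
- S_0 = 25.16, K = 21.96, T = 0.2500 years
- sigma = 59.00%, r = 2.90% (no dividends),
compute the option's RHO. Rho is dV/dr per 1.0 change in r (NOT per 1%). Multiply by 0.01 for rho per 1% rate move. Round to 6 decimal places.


d1 = 0.6332044583; d2 = 0.3382044583
phi(d1) = 0.3264715481; exp(-qT) = 1.0000000000; exp(-rT) = 0.9927762179
N(d2) = 0.6323954418
Rho = K*T*exp(-rT)*N(d2) = 21.9600 * 0.2500 * 0.9927762179 * 0.6323954418 = 3.446771

Answer: Rho = 3.446771


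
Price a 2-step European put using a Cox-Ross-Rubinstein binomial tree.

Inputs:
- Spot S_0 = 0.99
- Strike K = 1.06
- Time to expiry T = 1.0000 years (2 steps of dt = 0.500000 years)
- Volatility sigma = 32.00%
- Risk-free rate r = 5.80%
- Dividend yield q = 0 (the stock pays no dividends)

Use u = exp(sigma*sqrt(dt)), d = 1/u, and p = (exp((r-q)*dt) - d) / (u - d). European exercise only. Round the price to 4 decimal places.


dt = T/N = 0.500000
u = exp(sigma*sqrt(dt)) = 1.253919; d = 1/u = 0.797499
p = (exp((r-q)*dt) - d) / (u - d) = 0.508140
Discount per step: exp(-r*dt) = 0.971416
Stock lattice S(k, i) with i counting down-moves:
  k=0: S(0,0) = 0.9900
  k=1: S(1,0) = 1.2414; S(1,1) = 0.7895
  k=2: S(2,0) = 1.5566; S(2,1) = 0.9900; S(2,2) = 0.6296
Terminal payoffs V(N, i) = max(K - S_T, 0):
  V(2,0) = 0.000000; V(2,1) = 0.070000; V(2,2) = 0.430355
Backward induction: V(k, i) = exp(-r*dt) * [p * V(k+1, i) + (1-p) * V(k+1, i+1)].
  V(1,0) = exp(-r*dt) * [p*0.000000 + (1-p)*0.070000] = 0.033446
  V(1,1) = exp(-r*dt) * [p*0.070000 + (1-p)*0.430355] = 0.240177
  V(0,0) = exp(-r*dt) * [p*0.033446 + (1-p)*0.240177] = 0.131266

Answer: Price = V(0,0) = 0.1313


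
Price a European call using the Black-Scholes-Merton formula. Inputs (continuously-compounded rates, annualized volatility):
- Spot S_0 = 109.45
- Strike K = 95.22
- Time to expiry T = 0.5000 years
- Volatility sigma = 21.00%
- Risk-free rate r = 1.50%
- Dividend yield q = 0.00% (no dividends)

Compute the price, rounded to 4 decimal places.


d1 = (ln(S/K) + (r - q + 0.5*sigma^2) * T) / (sigma * sqrt(T)) = 1.06269947
d2 = d1 - sigma * sqrt(T) = 0.91420705
exp(-rT) = 0.99252805; exp(-qT) = 1.00000000
C = S_0 * exp(-qT) * N(d1) - K * exp(-rT) * N(d2)
N(d1) = 0.85604087; N(d2) = 0.81969597
C = 109.4500 * 1.00000000 * 0.85604087 - 95.2200 * 0.99252805 * 0.81969597 = 16.2254

Answer: Price = 16.2254


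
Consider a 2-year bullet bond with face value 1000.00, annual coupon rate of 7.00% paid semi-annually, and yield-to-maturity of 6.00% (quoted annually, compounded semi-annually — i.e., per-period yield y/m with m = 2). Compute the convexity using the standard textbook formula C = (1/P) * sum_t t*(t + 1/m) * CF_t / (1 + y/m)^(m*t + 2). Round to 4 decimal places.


Coupon per period c = face * coupon_rate / m = 35.000000
Periods per year m = 2; per-period yield y/m = 0.030000
Number of cashflows N = 4
Cashflows (t years, CF_t, discount factor 1/(1+y/m)^(m*t), PV):
  t = 0.5000: CF_t = 35.000000, DF = 0.970874, PV = 33.980583
  t = 1.0000: CF_t = 35.000000, DF = 0.942596, PV = 32.990857
  t = 1.5000: CF_t = 35.000000, DF = 0.915142, PV = 32.029958
  t = 2.0000: CF_t = 1035.000000, DF = 0.888487, PV = 919.584095
Price P = sum_t PV_t = 1018.585492
Convexity numerator sum_t t*(t + 1/m) * CF_t / (1+y/m)^(m*t + 2):
  t = 0.5000: term = 16.014979
  t = 1.0000: term = 46.645570
  t = 1.5000: term = 90.573922
  t = 2.0000: term = 4333.981028
Convexity = (1/P) * sum = 4487.215500 / 1018.585492 = 4.405340

Answer: Convexity = 4.4053
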